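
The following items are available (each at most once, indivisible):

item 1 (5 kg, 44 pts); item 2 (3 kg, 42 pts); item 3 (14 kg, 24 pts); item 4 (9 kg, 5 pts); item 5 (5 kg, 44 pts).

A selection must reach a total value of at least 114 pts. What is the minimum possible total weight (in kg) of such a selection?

13

Subsets with value ≥ 114, sorted by total weight:
- item 1+item 2+item 5: weight 13, value 130
- item 1+item 2+item 4+item 5: weight 22, value 135
Minimum weight: 13 kg.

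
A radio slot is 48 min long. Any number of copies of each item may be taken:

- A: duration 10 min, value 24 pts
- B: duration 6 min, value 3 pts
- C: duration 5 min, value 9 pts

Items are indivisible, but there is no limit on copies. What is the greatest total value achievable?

Best value-per-unit is A at 24/10; filling with it alone gives 4×24 = 96.
Optimal mix: 4×A + 1×C → duration 45, value 105.

105 pts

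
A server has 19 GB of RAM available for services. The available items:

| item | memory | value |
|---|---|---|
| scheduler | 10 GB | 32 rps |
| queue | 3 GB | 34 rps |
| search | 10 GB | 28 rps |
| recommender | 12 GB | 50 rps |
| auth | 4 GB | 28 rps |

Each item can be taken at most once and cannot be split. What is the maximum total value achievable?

112 rps

Check high-value combinations within 19 GB:
- queue+recommender+auth: memory 3+12+4=19, value 34+50+28=112
- scheduler+queue+auth: memory 10+3+4=17, value 32+34+28=94
- queue+search+auth: memory 3+10+4=17, value 34+28+28=90
Best: 112 rps.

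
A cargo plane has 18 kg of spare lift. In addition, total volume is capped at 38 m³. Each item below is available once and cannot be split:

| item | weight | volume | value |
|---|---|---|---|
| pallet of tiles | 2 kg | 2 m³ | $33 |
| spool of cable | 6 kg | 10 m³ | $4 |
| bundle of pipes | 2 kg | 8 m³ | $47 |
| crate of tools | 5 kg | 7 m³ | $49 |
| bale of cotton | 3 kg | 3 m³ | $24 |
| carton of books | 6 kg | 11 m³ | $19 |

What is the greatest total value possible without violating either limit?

$172

Feasible sets respecting both limits:
- pallet of tiles+bundle of pipes+crate of tools+bale of cotton+carton of books: weight 18, volume 31, value 172
- pallet of tiles+spool of cable+bundle of pipes+crate of tools+bale of cotton: weight 18, volume 30, value 157
- pallet of tiles+bundle of pipes+crate of tools+bale of cotton: weight 12, volume 20, value 153
Best: $172.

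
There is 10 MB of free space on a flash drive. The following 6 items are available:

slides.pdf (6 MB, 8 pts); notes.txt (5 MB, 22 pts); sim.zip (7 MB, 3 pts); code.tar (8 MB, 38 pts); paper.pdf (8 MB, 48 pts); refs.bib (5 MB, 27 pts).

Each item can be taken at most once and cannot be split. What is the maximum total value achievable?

This is a 0/1 knapsack; check combinations near the capacity.
- notes.txt+refs.bib: size 5+5=10, value 22+27=49
- paper.pdf: size 8, value 48
- code.tar: size 8, value 38
- refs.bib: size 5, value 27
- notes.txt: size 5, value 22
Best: 49 pts.

49 pts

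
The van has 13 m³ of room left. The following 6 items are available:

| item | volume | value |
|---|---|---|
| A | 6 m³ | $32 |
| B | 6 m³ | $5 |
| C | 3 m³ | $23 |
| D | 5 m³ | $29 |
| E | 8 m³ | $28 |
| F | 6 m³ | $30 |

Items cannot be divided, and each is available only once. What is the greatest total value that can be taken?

$62

Check high-value combinations within 13 m³:
- A+F: volume 6+6=12, value 32+30=62
- A+D: volume 6+5=11, value 32+29=61
- D+F: volume 5+6=11, value 29+30=59
Best: $62.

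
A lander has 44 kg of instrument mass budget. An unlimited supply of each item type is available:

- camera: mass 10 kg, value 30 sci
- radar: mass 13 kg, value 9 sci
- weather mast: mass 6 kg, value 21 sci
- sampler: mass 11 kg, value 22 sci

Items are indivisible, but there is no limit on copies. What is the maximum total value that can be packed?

Best value-per-unit is weather mast at 21/6, and filling with it alone uses mass 7×6=42. No mix of the others beats 7×21 = 147.

147 sci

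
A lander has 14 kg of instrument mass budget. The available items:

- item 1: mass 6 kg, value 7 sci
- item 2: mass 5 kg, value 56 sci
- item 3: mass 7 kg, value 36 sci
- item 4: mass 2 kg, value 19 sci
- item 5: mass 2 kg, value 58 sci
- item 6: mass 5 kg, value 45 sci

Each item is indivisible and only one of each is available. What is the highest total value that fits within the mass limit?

Check high-value combinations within 14 kg:
- item 2+item 4+item 5+item 6: mass 5+2+2+5=14, value 56+19+58+45=178
- item 2+item 5+item 6: mass 5+2+5=12, value 56+58+45=159
- item 2+item 3+item 5: mass 5+7+2=14, value 56+36+58=150
- item 3+item 5+item 6: mass 7+2+5=14, value 36+58+45=139
Best: 178 sci.

178 sci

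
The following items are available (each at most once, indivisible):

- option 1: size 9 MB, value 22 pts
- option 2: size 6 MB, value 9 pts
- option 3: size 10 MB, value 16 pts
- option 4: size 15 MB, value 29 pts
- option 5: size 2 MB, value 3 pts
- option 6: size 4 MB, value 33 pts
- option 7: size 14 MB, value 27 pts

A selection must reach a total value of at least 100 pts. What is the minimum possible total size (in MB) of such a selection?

Subsets with value ≥ 100, sorted by total size:
- option 1+option 3+option 4+option 6: size 38, value 100
- option 1+option 3+option 5+option 6+option 7: size 39, value 101
- option 1+option 3+option 4+option 5+option 6: size 40, value 103
- option 2+option 4+option 5+option 6+option 7: size 41, value 101
Minimum size: 38 MB.

38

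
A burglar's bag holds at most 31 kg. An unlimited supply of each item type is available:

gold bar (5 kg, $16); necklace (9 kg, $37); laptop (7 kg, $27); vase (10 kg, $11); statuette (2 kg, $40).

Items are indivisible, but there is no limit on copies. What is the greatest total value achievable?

$600

Best value-per-unit is statuette at 40/2, and filling with it alone uses weight 15×2=30. No mix of the others beats 15×40 = 600.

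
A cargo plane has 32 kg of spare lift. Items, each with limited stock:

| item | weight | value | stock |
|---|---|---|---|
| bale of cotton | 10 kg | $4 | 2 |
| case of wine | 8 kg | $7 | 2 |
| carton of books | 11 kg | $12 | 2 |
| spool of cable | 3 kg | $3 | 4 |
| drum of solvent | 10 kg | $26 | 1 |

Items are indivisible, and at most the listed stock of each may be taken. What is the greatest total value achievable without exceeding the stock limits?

Top feasible selections:
- 2×carton of books + 1×drum of solvent: weight 32, value 50
- 1×case of wine + 1×carton of books + 1×spool of cable + 1×drum of solvent: weight 32, value 48
- 1×carton of books + 3×spool of cable + 1×drum of solvent: weight 30, value 47
Best: $50.

$50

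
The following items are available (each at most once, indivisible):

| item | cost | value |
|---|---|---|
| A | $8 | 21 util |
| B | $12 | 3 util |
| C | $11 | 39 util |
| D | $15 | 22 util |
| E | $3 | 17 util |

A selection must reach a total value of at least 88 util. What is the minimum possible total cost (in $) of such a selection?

Subsets with value ≥ 88, sorted by total cost:
- A+C+D+E: cost 37, value 99
- A+B+C+D+E: cost 49, value 102
Minimum cost: 37 $.

37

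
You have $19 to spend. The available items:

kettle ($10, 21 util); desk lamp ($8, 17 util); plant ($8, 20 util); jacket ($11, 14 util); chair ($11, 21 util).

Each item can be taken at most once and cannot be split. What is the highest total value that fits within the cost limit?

This is a 0/1 knapsack; check combinations near the capacity.
- kettle+plant: cost 10+8=18, value 21+20=41
- plant+chair: cost 8+11=19, value 20+21=41
- kettle+desk lamp: cost 10+8=18, value 21+17=38
- desk lamp+chair: cost 8+11=19, value 17+21=38
Best: 41 util.

41 util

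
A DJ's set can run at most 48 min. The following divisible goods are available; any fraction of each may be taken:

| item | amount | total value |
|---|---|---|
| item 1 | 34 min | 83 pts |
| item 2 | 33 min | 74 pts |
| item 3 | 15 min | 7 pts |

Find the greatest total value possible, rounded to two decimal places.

114.39

Take in order of value per unit:
- item 1 (83/34 per unit): all 34 → value 83, running total 83.00
- item 2 (74/33 per unit): 14 of 33 → value 14×74/33 = 31.3939, running total 114.39
Total 114.39.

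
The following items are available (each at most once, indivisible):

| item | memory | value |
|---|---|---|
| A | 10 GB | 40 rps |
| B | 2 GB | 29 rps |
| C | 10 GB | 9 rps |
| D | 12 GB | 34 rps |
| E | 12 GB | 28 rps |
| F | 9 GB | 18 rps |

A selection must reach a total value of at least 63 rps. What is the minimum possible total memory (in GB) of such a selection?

Subsets with value ≥ 63, sorted by total memory:
- A+B: memory 12, value 69
- B+D: memory 14, value 63
- A+B+F: memory 21, value 87
Minimum memory: 12 GB.

12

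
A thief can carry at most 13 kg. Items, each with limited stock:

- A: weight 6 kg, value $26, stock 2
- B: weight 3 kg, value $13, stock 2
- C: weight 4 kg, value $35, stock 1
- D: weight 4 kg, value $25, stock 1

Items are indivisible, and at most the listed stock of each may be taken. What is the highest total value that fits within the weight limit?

$74

Best selections within weight 13 and stock limits:
- 1×A + 1×B + 1×C: weight 13, value 74
- 1×B + 1×C + 1×D: weight 11, value 73
Best: $74.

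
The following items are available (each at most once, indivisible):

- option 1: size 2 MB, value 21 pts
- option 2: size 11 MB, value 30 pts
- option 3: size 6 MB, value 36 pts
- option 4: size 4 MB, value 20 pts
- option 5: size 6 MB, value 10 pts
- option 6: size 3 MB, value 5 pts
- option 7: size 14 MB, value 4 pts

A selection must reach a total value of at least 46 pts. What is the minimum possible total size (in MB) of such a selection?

8

Subsets with value ≥ 46, sorted by total size:
- option 1+option 3: size 8, value 57
- option 1+option 4+option 6: size 9, value 46
- option 3+option 4: size 10, value 56
- option 1+option 3+option 6: size 11, value 62
Minimum size: 8 MB.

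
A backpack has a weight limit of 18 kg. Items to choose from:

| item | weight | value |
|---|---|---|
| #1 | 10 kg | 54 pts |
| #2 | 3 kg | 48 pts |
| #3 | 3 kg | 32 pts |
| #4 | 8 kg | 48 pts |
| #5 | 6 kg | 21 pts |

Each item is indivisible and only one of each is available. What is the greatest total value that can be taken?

This is a 0/1 knapsack; check combinations near the capacity.
- #1+#2+#3: weight 10+3+3=16, value 54+48+32=134
- #2+#3+#4: weight 3+3+8=14, value 48+32+48=128
- #2+#4+#5: weight 3+8+6=17, value 48+48+21=117
- #1+#2: weight 10+3=13, value 54+48=102
- #1+#4: weight 10+8=18, value 54+48=102
Best: 134 pts.

134 pts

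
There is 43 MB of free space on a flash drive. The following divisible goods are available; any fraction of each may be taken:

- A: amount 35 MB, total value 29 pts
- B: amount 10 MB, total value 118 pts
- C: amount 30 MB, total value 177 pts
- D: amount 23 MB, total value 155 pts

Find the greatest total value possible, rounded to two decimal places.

332.00

Take in order of value per unit:
- B (118/10 per unit): all 10 → value 118, running total 118.00
- D (155/23 per unit): all 23 → value 155, running total 273.00
- C (177/30 per unit): 10 of 30 → value 10×177/30 = 59.0000, running total 332.00
Total 332.00.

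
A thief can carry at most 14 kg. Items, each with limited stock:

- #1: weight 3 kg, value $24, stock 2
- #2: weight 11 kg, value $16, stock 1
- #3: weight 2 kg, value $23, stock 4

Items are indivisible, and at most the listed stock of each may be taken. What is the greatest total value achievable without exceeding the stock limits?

$140

Best selections within weight 14 and stock limits:
- 2×#1 + 4×#3: weight 14, value 140
- 2×#1 + 3×#3: weight 12, value 117
- 1×#1 + 4×#3: weight 11, value 116
- 2×#1 + 2×#3: weight 10, value 94
Best: $140.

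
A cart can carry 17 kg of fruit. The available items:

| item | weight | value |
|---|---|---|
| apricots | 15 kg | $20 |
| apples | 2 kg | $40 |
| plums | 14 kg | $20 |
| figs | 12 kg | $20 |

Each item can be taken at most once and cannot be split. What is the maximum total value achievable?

Check high-value combinations within 17 kg:
- apples+figs: weight 2+12=14, value 40+20=60
- apples+plums: weight 2+14=16, value 40+20=60
- apricots+apples: weight 15+2=17, value 20+40=60
Best: $60.

$60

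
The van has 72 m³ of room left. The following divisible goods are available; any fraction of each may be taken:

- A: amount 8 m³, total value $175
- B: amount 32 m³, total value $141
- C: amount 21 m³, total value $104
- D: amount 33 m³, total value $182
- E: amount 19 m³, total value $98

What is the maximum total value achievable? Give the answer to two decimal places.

Take in order of value per unit:
- A (175/8 per unit): all 8 → value 175, running total 175.00
- D (182/33 per unit): all 33 → value 182, running total 357.00
- E (98/19 per unit): all 19 → value 98, running total 455.00
- C (104/21 per unit): 12 of 21 → value 12×104/21 = 59.4286, running total 514.43
Total 514.43.

514.43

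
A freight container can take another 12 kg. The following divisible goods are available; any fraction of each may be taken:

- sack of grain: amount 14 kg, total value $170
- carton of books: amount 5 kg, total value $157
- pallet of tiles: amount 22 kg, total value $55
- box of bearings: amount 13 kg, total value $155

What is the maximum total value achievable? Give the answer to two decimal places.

Take in order of value per unit:
- carton of books (157/5 per unit): all 5 → value 157, running total 157.00
- sack of grain (170/14 per unit): 7 of 14 → value 7×170/14 = 85.0000, running total 242.00
Total 242.00.

242.00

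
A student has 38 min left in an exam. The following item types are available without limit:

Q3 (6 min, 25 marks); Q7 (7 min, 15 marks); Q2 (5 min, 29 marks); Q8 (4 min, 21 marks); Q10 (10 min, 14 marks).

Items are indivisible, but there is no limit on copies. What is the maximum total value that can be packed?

216 marks

Best value-per-unit is Q2 at 29/5; filling with it alone gives 7×29 = 203.
Optimal mix: 6×Q2 + 2×Q8 → time 38, value 216.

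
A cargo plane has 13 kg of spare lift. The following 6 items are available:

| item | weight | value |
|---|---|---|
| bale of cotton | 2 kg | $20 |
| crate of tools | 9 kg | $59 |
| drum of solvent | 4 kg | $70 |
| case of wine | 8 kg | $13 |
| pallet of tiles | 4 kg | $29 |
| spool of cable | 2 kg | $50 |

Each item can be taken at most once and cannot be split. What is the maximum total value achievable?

$169

Check high-value combinations within 13 kg:
- bale of cotton+drum of solvent+pallet of tiles+spool of cable: weight 2+4+4+2=12, value 20+70+29+50=169
- drum of solvent+pallet of tiles+spool of cable: weight 4+4+2=10, value 70+29+50=149
- bale of cotton+drum of solvent+spool of cable: weight 2+4+2=8, value 20+70+50=140
- crate of tools+drum of solvent: weight 9+4=13, value 59+70=129
Best: $169.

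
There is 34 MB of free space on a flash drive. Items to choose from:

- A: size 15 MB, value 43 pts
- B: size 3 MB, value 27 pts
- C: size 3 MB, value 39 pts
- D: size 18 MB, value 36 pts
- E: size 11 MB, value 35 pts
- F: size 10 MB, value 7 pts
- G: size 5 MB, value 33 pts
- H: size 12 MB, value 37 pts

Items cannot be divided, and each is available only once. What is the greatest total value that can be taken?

Check high-value combinations within 34 MB:
- B+C+E+G+H: size 3+3+11+5+12=34, value 27+39+35+33+37=171
- A+C+E+G: size 15+3+11+5=34, value 43+39+35+33=150
- A+B+C+H: size 15+3+3+12=33, value 43+27+39+37=146
Best: 171 pts.

171 pts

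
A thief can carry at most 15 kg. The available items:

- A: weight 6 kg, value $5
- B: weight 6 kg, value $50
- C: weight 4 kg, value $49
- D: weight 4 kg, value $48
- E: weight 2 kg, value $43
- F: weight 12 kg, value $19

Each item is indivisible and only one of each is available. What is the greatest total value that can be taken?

This is a 0/1 knapsack; check combinations near the capacity.
- B+C+D: weight 6+4+4=14, value 50+49+48=147
- B+C+E: weight 6+4+2=12, value 50+49+43=142
- B+D+E: weight 6+4+2=12, value 50+48+43=141
- C+D+E: weight 4+4+2=10, value 49+48+43=140
Best: $147.

$147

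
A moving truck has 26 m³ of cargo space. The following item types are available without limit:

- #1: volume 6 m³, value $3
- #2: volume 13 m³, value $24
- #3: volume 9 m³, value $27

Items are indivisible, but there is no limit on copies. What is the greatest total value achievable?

Best value-per-unit is #3 at 27/9; filling with it alone gives 2×27 = 54.
Optimal mix: 1×#1 + 2×#3 → volume 24, value 57.

$57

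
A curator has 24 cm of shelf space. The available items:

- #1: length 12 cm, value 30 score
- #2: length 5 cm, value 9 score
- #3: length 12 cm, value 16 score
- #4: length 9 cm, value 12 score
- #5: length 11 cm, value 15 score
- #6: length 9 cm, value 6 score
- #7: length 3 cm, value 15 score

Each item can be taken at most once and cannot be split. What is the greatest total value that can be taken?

57 score

Check high-value combinations within 24 cm:
- #1+#4+#7: length 12+9+3=24, value 30+12+15=57
- #1+#2+#7: length 12+5+3=20, value 30+9+15=54
- #1+#6+#7: length 12+9+3=24, value 30+6+15=51
Best: 57 score.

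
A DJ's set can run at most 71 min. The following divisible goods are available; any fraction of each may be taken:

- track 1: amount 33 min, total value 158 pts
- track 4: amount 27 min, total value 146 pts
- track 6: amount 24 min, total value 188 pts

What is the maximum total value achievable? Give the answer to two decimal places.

Take in order of value per unit:
- track 6 (188/24 per unit): all 24 → value 188, running total 188.00
- track 4 (146/27 per unit): all 27 → value 146, running total 334.00
- track 1 (158/33 per unit): 20 of 33 → value 20×158/33 = 95.7576, running total 429.76
Total 429.76.

429.76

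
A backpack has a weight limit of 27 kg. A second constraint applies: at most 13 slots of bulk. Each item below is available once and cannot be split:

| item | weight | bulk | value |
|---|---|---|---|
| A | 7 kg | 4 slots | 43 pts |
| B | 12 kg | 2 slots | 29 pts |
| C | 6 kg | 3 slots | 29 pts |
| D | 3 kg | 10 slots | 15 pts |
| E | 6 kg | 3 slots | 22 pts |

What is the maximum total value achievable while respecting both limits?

101 pts

Feasible sets respecting both limits:
- A+B+C: weight 25, bulk 9, value 101
- A+B+E: weight 25, bulk 9, value 94
- A+C+E: weight 19, bulk 10, value 94
- B+C+E: weight 24, bulk 8, value 80
Best: 101 pts.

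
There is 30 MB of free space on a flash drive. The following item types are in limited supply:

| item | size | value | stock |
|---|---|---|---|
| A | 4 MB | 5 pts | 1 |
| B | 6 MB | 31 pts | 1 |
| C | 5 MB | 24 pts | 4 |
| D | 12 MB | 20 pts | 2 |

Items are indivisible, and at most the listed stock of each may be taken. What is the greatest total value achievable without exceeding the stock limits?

132 pts

Best selections within size 30 and stock limits:
- 1×A + 1×B + 4×C: size 30, value 132
- 1×B + 4×C: size 26, value 127
- 1×A + 1×B + 3×C: size 25, value 108
Best: 132 pts.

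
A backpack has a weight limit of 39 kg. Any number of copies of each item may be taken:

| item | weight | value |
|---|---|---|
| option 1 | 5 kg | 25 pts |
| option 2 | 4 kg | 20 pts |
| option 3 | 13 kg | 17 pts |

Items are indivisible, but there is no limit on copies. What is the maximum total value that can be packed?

195 pts

Best value-per-unit is option 1 at 25/5; filling with it alone gives 7×25 = 175.
Optimal mix: 7×option 1 + 1×option 2 → weight 39, value 195.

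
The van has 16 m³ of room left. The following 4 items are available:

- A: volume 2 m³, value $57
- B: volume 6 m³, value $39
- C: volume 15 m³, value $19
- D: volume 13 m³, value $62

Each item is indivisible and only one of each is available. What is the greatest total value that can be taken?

$119

Check high-value combinations within 16 m³:
- A+D: volume 2+13=15, value 57+62=119
- A+B: volume 2+6=8, value 57+39=96
- D: volume 13, value 62
Best: $119.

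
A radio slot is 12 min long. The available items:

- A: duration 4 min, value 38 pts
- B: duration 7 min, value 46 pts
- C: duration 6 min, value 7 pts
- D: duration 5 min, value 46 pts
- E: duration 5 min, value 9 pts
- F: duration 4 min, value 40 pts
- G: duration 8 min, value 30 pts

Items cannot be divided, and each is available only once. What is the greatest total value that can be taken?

92 pts

This is a 0/1 knapsack; check combinations near the capacity.
- B+D: duration 7+5=12, value 46+46=92
- D+F: duration 5+4=9, value 46+40=86
- B+F: duration 7+4=11, value 46+40=86
- A+D: duration 4+5=9, value 38+46=84
Best: 92 pts.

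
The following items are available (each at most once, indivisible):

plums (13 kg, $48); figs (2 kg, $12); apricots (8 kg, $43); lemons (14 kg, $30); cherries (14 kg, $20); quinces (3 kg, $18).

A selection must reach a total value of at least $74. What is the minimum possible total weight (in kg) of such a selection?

Subsets with value ≥ 74, sorted by total weight:
- plums+figs+quinces: weight 18, value 78
- plums+apricots: weight 21, value 91
- plums+figs+apricots: weight 23, value 103
- plums+apricots+quinces: weight 24, value 109
Minimum weight: 18 kg.

18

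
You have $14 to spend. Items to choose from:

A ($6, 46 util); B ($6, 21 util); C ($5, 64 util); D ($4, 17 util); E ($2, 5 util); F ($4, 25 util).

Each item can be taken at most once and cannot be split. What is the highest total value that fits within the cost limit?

Check high-value combinations within $14:
- A+C+E: cost 6+5+2=13, value 46+64+5=115
- A+C: cost 6+5=11, value 46+64=110
- C+D+F: cost 5+4+4=13, value 64+17+25=106
- C+E+F: cost 5+2+4=11, value 64+5+25=94
Best: 115 util.

115 util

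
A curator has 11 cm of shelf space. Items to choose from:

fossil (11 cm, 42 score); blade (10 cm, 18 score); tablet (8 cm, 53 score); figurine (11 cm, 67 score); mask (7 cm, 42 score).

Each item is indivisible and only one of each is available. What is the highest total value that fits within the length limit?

Check high-value combinations within 11 cm:
- figurine: length 11, value 67
- tablet: length 8, value 53
- mask: length 7, value 42
- fossil: length 11, value 42
Best: 67 score.

67 score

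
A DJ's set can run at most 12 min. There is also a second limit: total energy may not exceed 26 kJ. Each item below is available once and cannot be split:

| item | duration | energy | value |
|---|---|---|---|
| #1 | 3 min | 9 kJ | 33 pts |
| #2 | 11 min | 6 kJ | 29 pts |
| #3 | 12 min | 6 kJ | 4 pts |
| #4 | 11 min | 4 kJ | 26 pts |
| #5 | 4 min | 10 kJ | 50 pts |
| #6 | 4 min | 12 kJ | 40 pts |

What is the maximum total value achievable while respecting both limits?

90 pts

Feasible sets respecting both limits:
- #5+#6: duration 8, energy 22, value 90
- #1+#5: duration 7, energy 19, value 83
- #1+#6: duration 7, energy 21, value 73
Best: 90 pts.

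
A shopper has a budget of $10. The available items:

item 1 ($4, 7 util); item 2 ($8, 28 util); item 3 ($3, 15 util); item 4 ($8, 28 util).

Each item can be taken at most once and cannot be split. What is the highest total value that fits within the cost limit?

28 util

Check high-value combinations within $10:
- item 2: cost 8, value 28
- item 4: cost 8, value 28
- item 1+item 3: cost 4+3=7, value 7+15=22
Best: 28 util.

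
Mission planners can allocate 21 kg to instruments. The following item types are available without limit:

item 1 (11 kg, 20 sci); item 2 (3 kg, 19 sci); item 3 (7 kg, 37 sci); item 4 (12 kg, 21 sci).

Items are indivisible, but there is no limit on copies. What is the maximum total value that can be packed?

Best value-per-unit is item 2 at 19/3, and filling with it alone uses mass 7×3=21. No mix of the others beats 7×19 = 133.

133 sci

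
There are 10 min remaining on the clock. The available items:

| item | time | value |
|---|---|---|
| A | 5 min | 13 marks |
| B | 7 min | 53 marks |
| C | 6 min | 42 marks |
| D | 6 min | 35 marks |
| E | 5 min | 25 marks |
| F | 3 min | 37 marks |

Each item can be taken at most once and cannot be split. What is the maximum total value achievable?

90 marks

Check high-value combinations within 10 min:
- B+F: time 7+3=10, value 53+37=90
- C+F: time 6+3=9, value 42+37=79
- D+F: time 6+3=9, value 35+37=72
- E+F: time 5+3=8, value 25+37=62
- B: time 7, value 53
Best: 90 marks.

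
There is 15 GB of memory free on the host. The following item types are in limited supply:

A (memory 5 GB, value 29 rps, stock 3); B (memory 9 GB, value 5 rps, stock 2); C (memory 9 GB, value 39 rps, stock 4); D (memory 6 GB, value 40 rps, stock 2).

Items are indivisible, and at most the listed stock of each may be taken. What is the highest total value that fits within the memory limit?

87 rps

Best selections within memory 15 and stock limits:
- 3×A: memory 15, value 87
- 2×D: memory 12, value 80
- 1×C + 1×D: memory 15, value 79
Best: 87 rps.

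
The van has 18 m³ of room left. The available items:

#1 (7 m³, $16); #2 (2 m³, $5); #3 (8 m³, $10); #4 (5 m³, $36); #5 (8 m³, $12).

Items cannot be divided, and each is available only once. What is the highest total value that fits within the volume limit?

$57

Check high-value combinations within 18 m³:
- #1+#2+#4: volume 7+2+5=14, value 16+5+36=57
- #2+#4+#5: volume 2+5+8=15, value 5+36+12=53
- #1+#4: volume 7+5=12, value 16+36=52
- #2+#3+#4: volume 2+8+5=15, value 5+10+36=51
- #4+#5: volume 5+8=13, value 36+12=48
Best: $57.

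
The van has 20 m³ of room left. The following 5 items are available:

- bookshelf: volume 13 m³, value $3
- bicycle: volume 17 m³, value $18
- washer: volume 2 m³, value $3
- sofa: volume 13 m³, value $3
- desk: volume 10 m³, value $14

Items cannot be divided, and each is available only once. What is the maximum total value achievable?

$21

This is a 0/1 knapsack; check combinations near the capacity.
- bicycle+washer: volume 17+2=19, value 18+3=21
- bicycle: volume 17, value 18
- washer+desk: volume 2+10=12, value 3+14=17
- desk: volume 10, value 14
- bookshelf+washer: volume 13+2=15, value 3+3=6
Best: $21.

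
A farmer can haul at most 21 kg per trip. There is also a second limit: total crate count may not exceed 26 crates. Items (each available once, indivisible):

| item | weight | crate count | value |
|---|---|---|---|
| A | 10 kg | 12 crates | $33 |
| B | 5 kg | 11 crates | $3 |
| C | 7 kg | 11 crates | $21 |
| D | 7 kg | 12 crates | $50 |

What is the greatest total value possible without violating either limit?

$83

Feasible sets respecting both limits:
- A+D: weight 17, crate count 24, value 83
- C+D: weight 14, crate count 23, value 71
- A+C: weight 17, crate count 23, value 54
- B+D: weight 12, crate count 23, value 53
Best: $83.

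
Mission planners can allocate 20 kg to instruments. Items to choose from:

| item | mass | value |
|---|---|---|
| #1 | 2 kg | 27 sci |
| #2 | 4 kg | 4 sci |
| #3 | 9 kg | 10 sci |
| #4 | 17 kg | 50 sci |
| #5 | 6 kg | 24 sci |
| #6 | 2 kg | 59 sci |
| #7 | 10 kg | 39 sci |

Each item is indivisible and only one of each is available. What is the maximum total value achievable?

149 sci

This is a 0/1 knapsack; check combinations near the capacity.
- #1+#5+#6+#7: mass 2+6+2+10=20, value 27+24+59+39=149
- #1+#2+#6+#7: mass 2+4+2+10=18, value 27+4+59+39=129
- #1+#6+#7: mass 2+2+10=14, value 27+59+39=125
- #5+#6+#7: mass 6+2+10=18, value 24+59+39=122
Best: 149 sci.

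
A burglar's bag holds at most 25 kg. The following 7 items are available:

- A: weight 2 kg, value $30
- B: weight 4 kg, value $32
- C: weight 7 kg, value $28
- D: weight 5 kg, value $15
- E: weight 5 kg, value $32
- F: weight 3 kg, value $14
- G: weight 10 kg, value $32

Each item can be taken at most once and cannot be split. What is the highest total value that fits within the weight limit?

Check high-value combinations within 25 kg:
- A+B+E+F+G: weight 2+4+5+3+10=24, value 30+32+32+14+32=140
- A+B+C+D+E: weight 2+4+7+5+5=23, value 30+32+28+15+32=137
- A+B+C+E+F: weight 2+4+7+5+3=21, value 30+32+28+32+14=136
Best: $140.

$140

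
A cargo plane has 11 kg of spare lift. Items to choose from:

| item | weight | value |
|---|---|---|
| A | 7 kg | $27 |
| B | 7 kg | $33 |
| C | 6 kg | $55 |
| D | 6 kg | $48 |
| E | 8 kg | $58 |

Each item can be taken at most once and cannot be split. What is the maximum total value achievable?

$58

Check high-value combinations within 11 kg:
- E: weight 8, value 58
- C: weight 6, value 55
- D: weight 6, value 48
Best: $58.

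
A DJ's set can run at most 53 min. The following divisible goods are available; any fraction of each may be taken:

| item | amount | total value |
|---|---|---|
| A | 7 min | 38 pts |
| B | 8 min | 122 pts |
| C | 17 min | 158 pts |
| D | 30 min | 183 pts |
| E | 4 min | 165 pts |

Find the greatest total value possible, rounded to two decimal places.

591.40

Take in order of value per unit:
- E (165/4 per unit): all 4 → value 165, running total 165.00
- B (122/8 per unit): all 8 → value 122, running total 287.00
- C (158/17 per unit): all 17 → value 158, running total 445.00
- D (183/30 per unit): 24 of 30 → value 24×183/30 = 146.4000, running total 591.40
Total 591.40.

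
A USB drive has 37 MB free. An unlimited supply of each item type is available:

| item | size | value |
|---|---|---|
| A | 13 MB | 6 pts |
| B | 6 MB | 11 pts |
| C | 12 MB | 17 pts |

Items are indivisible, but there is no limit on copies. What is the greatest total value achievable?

Best value-per-unit is B at 11/6, and filling with it alone uses size 6×6=36. No mix of the others beats 6×11 = 66.

66 pts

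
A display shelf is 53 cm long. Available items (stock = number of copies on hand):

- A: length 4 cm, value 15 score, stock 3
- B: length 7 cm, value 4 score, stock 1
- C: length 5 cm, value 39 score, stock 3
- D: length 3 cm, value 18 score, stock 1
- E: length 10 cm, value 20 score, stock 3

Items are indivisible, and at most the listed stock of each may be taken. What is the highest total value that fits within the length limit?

220 score

Top feasible selections:
- 3×A + 3×C + 1×D + 2×E: length 50, value 220
- 1×A + 3×C + 1×D + 3×E: length 52, value 210
- 2×A + 1×B + 3×C + 1×D + 2×E: length 53, value 209
Best: 220 score.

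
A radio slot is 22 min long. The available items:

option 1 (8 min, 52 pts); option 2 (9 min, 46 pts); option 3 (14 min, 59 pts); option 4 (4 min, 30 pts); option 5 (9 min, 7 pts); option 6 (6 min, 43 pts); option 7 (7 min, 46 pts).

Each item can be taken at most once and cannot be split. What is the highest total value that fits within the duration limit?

Check high-value combinations within 22 min:
- option 1+option 6+option 7: duration 8+6+7=21, value 52+43+46=141
- option 2+option 6+option 7: duration 9+6+7=22, value 46+43+46=135
- option 1+option 4+option 7: duration 8+4+7=19, value 52+30+46=128
- option 1+option 2+option 4: duration 8+9+4=21, value 52+46+30=128
- option 1+option 4+option 6: duration 8+4+6=18, value 52+30+43=125
Best: 141 pts.

141 pts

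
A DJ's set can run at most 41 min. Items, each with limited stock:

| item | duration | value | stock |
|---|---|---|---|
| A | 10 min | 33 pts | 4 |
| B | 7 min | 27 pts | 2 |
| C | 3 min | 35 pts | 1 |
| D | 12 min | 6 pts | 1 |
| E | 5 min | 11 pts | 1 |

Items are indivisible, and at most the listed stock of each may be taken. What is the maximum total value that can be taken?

161 pts

Top feasible selections:
- 3×A + 1×B + 1×C: duration 40, value 161
- 2×A + 2×B + 1×C: duration 37, value 155
- 3×A + 1×C + 1×E: duration 38, value 145
- 2×A + 1×B + 1×C + 1×E: duration 35, value 139
Best: 161 pts.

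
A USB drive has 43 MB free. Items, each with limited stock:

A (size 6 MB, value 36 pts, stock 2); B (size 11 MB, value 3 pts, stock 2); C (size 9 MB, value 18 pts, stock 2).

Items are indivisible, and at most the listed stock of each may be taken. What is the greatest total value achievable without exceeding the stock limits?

111 pts

Top feasible selections:
- 2×A + 1×B + 2×C: size 41, value 111
- 2×A + 2×C: size 30, value 108
- 2×A + 2×B + 1×C: size 43, value 96
- 2×A + 1×B + 1×C: size 32, value 93
Best: 111 pts.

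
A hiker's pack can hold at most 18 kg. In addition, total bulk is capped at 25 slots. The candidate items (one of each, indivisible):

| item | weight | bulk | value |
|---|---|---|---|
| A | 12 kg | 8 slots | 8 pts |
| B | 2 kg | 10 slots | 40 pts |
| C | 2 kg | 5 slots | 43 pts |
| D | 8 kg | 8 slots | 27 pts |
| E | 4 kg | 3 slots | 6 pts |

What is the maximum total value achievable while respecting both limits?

110 pts

Feasible sets respecting both limits:
- B+C+D: weight 12, bulk 23, value 110
- A+B+C: weight 16, bulk 23, value 91
- B+C+E: weight 8, bulk 18, value 89
- B+C: weight 4, bulk 15, value 83
Best: 110 pts.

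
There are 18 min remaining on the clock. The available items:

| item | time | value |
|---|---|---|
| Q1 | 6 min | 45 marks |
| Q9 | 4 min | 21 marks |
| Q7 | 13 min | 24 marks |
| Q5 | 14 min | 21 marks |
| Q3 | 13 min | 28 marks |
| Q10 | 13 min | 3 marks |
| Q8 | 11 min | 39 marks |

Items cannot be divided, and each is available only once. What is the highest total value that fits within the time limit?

Check high-value combinations within 18 min:
- Q1+Q8: time 6+11=17, value 45+39=84
- Q1+Q9: time 6+4=10, value 45+21=66
- Q9+Q8: time 4+11=15, value 21+39=60
- Q9+Q3: time 4+13=17, value 21+28=49
Best: 84 marks.

84 marks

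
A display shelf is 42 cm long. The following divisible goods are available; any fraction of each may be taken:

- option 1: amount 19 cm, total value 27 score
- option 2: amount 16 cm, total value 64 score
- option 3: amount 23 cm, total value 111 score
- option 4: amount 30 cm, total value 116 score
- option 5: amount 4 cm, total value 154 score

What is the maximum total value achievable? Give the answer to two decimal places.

325.00

Take in order of value per unit:
- option 5 (154/4 per unit): all 4 → value 154, running total 154.00
- option 3 (111/23 per unit): all 23 → value 111, running total 265.00
- option 2 (64/16 per unit): 15 of 16 → value 15×64/16 = 60.0000, running total 325.00
Total 325.00.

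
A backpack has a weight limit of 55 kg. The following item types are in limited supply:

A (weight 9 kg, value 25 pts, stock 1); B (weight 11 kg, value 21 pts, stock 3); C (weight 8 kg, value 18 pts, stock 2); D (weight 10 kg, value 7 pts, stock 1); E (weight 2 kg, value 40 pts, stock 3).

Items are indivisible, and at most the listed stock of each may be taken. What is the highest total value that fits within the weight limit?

223 pts

Top feasible selections:
- 1×A + 2×B + 2×C + 3×E: weight 53, value 223
- 3×B + 2×C + 3×E: weight 55, value 219
- 1×A + 2×B + 1×C + 1×D + 3×E: weight 55, value 212
Best: 223 pts.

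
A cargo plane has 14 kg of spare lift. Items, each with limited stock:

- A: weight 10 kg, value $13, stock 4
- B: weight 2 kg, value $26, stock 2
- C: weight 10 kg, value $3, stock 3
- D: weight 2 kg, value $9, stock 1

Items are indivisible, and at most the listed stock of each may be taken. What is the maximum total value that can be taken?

Top feasible selections:
- 1×A + 2×B: weight 14, value 65
- 2×B + 1×D: weight 6, value 61
Best: $65.

$65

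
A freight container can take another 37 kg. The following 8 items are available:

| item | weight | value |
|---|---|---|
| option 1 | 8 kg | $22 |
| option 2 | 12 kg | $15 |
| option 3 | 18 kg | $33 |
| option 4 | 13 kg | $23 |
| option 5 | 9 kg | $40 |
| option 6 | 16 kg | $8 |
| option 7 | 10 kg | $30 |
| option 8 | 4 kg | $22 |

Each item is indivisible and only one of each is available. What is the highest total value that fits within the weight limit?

$115

This is a 0/1 knapsack; check combinations near the capacity.
- option 4+option 5+option 7+option 8: weight 13+9+10+4=36, value 23+40+30+22=115
- option 1+option 5+option 7+option 8: weight 8+9+10+4=31, value 22+40+30+22=114
- option 1+option 4+option 5+option 8: weight 8+13+9+4=34, value 22+23+40+22=107
- option 2+option 5+option 7+option 8: weight 12+9+10+4=35, value 15+40+30+22=107
Best: $115.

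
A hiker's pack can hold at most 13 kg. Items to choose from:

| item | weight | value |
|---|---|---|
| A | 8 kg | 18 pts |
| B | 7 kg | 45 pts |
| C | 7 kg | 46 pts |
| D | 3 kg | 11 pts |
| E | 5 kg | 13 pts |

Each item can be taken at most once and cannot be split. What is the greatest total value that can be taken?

Check high-value combinations within 13 kg:
- C+E: weight 7+5=12, value 46+13=59
- B+E: weight 7+5=12, value 45+13=58
- C+D: weight 7+3=10, value 46+11=57
- B+D: weight 7+3=10, value 45+11=56
- C: weight 7, value 46
Best: 59 pts.

59 pts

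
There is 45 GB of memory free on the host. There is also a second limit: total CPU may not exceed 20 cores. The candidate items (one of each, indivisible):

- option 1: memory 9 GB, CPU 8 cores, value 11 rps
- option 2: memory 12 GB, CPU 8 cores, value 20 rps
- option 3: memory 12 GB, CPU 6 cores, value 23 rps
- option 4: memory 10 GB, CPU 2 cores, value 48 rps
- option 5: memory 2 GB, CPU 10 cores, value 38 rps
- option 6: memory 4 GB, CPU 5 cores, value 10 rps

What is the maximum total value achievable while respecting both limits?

Feasible sets respecting both limits:
- option 3+option 4+option 5: memory 24, CPU 18, value 109
- option 2+option 4+option 5: memory 24, CPU 20, value 106
- option 1+option 4+option 5: memory 21, CPU 20, value 97
- option 4+option 5+option 6: memory 16, CPU 17, value 96
Best: 109 rps.

109 rps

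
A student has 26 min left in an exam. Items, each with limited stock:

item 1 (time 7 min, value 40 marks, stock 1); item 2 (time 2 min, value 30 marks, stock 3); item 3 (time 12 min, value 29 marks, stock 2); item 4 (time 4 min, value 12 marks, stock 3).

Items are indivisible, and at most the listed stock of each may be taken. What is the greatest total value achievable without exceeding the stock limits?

166 marks

Top feasible selections:
- 1×item 1 + 3×item 2 + 3×item 4: time 25, value 166
- 1×item 1 + 3×item 2 + 1×item 3: time 25, value 159
- 1×item 1 + 3×item 2 + 2×item 4: time 21, value 154
- 3×item 2 + 1×item 3 + 2×item 4: time 26, value 143
Best: 166 marks.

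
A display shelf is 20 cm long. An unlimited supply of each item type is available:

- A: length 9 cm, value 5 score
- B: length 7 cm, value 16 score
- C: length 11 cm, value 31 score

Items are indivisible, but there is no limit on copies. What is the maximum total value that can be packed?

47 score

Best value-per-unit is C at 31/11; filling with it alone gives 1×31 = 31.
Optimal mix: 1×B + 1×C → length 18, value 47.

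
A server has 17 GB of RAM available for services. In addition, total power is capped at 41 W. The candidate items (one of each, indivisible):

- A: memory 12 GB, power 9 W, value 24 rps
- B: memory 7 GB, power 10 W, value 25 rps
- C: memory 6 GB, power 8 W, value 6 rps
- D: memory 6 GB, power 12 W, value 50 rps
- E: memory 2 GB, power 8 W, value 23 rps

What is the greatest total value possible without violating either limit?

98 rps

Feasible sets respecting both limits:
- B+D+E: memory 15, power 30, value 98
- C+D+E: memory 14, power 28, value 79
- B+D: memory 13, power 22, value 75
Best: 98 rps.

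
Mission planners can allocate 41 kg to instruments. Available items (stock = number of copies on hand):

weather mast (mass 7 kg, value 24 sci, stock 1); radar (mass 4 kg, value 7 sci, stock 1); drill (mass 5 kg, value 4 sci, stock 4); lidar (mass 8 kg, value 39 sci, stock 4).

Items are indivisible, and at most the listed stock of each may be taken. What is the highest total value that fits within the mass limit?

Top feasible selections:
- 1×weather mast + 4×lidar: mass 39, value 180
- 1×radar + 1×drill + 4×lidar: mass 41, value 167
- 1×radar + 4×lidar: mass 36, value 163
- 1×drill + 4×lidar: mass 37, value 160
Best: 180 sci.

180 sci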